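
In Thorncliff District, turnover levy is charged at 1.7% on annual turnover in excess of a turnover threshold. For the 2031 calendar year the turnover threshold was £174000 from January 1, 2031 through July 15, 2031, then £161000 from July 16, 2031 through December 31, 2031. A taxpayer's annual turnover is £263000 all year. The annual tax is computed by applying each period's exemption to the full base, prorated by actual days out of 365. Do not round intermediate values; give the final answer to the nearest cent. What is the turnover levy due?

£1615.33

January 1 – July 15, 2031: 196 days, exemption £174000 → (£263000 − £174000) × 1.7% × 196/365 = £812.4603
July 16 – December 31, 2031: 169 days, exemption £161000 → (£263000 − £161000) × 1.7% × 169/365 = £802.8658
Total = £1615.3260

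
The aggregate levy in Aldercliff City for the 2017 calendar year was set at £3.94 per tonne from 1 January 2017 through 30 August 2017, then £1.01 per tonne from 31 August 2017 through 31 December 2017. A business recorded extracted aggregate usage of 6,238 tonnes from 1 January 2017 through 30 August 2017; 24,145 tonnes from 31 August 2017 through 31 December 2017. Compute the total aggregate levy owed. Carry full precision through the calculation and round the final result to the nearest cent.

£48,964.17

1 January – 30 August 2017: 6,238 tonnes at £3.94/tonne → £24,577.72
31 August – 31 December 2017: 24,145 tonnes at £1.01/tonne → £24,386.45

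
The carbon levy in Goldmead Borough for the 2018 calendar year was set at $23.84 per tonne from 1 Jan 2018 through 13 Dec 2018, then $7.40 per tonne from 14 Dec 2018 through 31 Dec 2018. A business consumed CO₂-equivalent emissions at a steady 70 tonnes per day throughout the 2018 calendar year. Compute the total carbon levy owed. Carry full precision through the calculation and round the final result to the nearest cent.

1 Jan – 13 Dec 2018: 347 days × 70 tonnes/day = 24,290 tonnes at $23.84/tonne → $579073.60
14 Dec – 31 Dec 2018: 18 days × 70 tonnes/day = 1,260 tonnes at $7.40/tonne → $9324.00

$588397.60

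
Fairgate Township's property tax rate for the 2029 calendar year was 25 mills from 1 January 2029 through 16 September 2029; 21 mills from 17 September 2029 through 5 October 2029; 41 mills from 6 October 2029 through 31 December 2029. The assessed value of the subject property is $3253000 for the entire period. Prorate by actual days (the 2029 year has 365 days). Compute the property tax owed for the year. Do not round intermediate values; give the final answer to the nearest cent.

1 January – 16 September 2029: 259 days at 25 mills → $3253000 × 2.5% × 259/365 = $57707.3288
17 September – 5 October 2029: 19 days at 21 mills → $3253000 × 2.1% × 19/365 = $3556.0192
6 October – 31 December 2029: 87 days at 41 mills → $3253000 × 4.1% × 87/365 = $31790.2767
Total = $93053.6247

$93053.62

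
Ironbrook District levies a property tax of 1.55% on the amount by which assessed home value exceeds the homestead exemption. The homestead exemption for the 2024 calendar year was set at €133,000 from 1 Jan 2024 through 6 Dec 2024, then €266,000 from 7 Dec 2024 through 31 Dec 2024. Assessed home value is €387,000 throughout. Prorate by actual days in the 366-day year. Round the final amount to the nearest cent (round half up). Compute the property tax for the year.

1 Jan – 6 Dec 2024: 341 days, exemption €133,000 → (€387,000 − €133,000) × 1.55% × 341/366 = €3,668.0792
7 Dec – 31 Dec 2024: 25 days, exemption €266,000 → (€387,000 − €266,000) × 1.55% × 25/366 = €128.1079
Total = €3,796.1872

€3,796.19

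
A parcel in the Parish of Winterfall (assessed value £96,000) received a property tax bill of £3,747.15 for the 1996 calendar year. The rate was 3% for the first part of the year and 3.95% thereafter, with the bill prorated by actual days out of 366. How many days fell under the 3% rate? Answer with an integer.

18 days

Let d = days at the first rate; then 366 − d days at the second rate.
£96,000 × [3%·d + 3.95%·(366−d)] / 366 = £3,747.15
Solving gives d = 18, so the new rate took effect on 19 Jan 1996.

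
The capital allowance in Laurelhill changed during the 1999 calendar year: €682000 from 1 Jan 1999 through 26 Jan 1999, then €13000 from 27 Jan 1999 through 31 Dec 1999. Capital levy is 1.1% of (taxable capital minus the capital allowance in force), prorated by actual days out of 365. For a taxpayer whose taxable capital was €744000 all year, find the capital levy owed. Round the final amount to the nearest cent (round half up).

1 Jan – 26 Jan 1999: 26 days, exemption €682000 → (€744000 − €682000) × 1.1% × 26/365 = €48.5808
27 Jan – 31 Dec 1999: 339 days, exemption €13000 → (€744000 − €13000) × 1.1% × 339/365 = €7468.2164
Total = €7516.7973

€7516.80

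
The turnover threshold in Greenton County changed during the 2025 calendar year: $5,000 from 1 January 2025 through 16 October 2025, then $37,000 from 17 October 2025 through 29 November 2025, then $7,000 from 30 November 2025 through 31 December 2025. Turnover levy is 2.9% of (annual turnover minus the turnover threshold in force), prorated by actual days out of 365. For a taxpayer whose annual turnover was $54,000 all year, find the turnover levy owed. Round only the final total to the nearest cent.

$1,304.05

1 January – 16 October 2025: 289 days, exemption $5,000 → ($54,000 − $5,000) × 2.9% × 289/365 = $1,125.1205
17 October – 29 November 2025: 44 days, exemption $37,000 → ($54,000 − $37,000) × 2.9% × 44/365 = $59.4301
30 November – 31 December 2025: 32 days, exemption $7,000 → ($54,000 − $7,000) × 2.9% × 32/365 = $119.4959
Total = $1,304.0466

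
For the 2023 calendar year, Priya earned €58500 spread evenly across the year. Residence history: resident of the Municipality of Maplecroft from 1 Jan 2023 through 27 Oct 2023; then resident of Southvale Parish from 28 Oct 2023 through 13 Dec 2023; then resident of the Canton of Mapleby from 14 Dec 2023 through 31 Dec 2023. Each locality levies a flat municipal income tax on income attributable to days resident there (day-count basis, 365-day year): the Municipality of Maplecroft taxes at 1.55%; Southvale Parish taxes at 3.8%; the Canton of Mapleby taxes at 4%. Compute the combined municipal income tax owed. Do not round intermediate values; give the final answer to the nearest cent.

The Municipality of Maplecroft, 1 Jan – 27 Oct 2023: 300 days → €58500 × 1.55% × 300/365 = €745.2740
Southvale Parish, 28 Oct – 13 Dec 2023: 47 days → €58500 × 3.8% × 47/365 = €286.2493
The Canton of Mapleby, 14 Dec – 31 Dec 2023: 18 days → €58500 × 4% × 18/365 = €115.3973
Total = €1146.9205

€1146.92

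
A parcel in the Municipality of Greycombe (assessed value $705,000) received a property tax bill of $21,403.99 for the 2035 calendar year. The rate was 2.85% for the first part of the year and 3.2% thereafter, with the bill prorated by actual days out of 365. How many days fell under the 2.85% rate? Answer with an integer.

Let d = days at the first rate; then 365 − d days at the second rate.
$705,000 × [2.85%·d + 3.2%·(365−d)] / 365 = $21,403.99
Solving gives d = 171, so the new rate took effect on 21 June 2035.

171 days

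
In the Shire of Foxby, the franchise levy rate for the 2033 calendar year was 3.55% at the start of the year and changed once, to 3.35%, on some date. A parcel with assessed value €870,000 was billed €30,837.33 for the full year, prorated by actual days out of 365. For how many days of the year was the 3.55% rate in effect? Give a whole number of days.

355 days

Let d = days at the first rate; then 365 − d days at the second rate.
€870,000 × [3.55%·d + 3.35%·(365−d)] / 365 = €30,837.33
Solving gives d = 355, so the new rate took effect on 22 December 2033.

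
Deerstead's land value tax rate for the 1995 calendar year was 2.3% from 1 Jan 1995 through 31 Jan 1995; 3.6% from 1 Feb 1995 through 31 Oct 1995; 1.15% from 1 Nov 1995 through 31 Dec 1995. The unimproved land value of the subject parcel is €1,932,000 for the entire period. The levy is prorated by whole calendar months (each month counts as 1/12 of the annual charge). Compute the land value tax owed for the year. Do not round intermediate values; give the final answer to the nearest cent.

€59,570.00

1 Jan – 31 Jan 1995: 1 month at 2.3% → €1,932,000 × 2.3% × 1/12 = €3,703.0000
1 Feb – 31 Oct 1995: 9 months at 3.6% → €1,932,000 × 3.6% × 9/12 = €52,164.0000
1 Nov – 31 Dec 1995: 2 months at 1.15% → €1,932,000 × 1.15% × 2/12 = €3,703.0000
Total = €59,570.0000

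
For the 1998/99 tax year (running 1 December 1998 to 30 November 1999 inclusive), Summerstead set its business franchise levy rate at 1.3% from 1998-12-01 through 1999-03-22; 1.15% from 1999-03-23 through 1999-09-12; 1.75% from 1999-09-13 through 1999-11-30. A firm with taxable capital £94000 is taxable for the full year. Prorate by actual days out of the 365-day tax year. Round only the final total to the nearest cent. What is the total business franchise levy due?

£1246.34

1998-12-01 to 1999-03-22: 112 days at 1.3% → £94000 × 1.3% × 112/365 = £374.9699
1999-03-23 to 1999-09-12: 174 days at 1.15% → £94000 × 1.15% × 174/365 = £515.3260
1999-09-13 to 1999-11-30: 79 days at 1.75% → £94000 × 1.75% × 79/365 = £356.0411
Total = £1246.3370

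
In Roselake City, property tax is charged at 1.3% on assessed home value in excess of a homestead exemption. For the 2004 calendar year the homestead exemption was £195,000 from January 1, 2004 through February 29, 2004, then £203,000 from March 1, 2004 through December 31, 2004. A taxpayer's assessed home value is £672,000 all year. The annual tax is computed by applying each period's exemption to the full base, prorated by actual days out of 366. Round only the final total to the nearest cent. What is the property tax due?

January 1 – February 29, 2004: 60 days, exemption £195,000 → (£672,000 − £195,000) × 1.3% × 60/366 = £1,016.5574
March 1 – December 31, 2004: 306 days, exemption £203,000 → (£672,000 − £203,000) × 1.3% × 306/366 = £5,097.4918
Total = £6,114.0492

£6,114.05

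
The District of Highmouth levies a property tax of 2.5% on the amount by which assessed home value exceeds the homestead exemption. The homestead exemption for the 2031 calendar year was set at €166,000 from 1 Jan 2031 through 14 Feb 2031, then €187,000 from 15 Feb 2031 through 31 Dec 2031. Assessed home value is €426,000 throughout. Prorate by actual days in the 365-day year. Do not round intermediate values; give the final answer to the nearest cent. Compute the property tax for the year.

1 Jan – 14 Feb 2031: 45 days, exemption €166,000 → (€426,000 − €166,000) × 2.5% × 45/365 = €801.3699
15 Feb – 31 Dec 2031: 320 days, exemption €187,000 → (€426,000 − €187,000) × 2.5% × 320/365 = €5,238.3562
Total = €6,039.7260

€6,039.73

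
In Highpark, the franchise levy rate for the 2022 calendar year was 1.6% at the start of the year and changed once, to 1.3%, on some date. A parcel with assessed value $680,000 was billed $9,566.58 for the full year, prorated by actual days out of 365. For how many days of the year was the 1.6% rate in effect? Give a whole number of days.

130 days

Let d = days at the first rate; then 365 − d days at the second rate.
$680,000 × [1.6%·d + 1.3%·(365−d)] / 365 = $9,566.58
Solving gives d = 130, so the new rate took effect on 11 May 2022.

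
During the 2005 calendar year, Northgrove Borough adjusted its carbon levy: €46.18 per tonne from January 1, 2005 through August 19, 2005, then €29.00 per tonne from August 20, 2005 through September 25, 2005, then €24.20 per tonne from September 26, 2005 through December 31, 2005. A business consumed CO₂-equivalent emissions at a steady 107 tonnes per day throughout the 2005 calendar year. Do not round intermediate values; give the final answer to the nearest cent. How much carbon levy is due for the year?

€1507413.86

January 1 – August 19, 2005: 231 days × 107 tonnes/day = 24,717 tonnes at €46.18/tonne → €1141431.06
August 20 – September 25, 2005: 37 days × 107 tonnes/day = 3,959 tonnes at €29.00/tonne → €114811.00
September 26 – December 31, 2005: 97 days × 107 tonnes/day = 10,379 tonnes at €24.20/tonne → €251171.80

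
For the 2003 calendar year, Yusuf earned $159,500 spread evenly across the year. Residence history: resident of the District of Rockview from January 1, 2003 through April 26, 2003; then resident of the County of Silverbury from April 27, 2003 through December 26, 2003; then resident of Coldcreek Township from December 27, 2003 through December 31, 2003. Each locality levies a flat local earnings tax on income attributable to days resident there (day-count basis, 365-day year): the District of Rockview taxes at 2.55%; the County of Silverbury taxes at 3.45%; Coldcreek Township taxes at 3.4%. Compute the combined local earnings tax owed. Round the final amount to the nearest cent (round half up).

$5,045.44

The District of Rockview, January 1 – April 26, 2003: 116 days → $159,500 × 2.55% × 116/365 = $1,292.6055
The County of Silverbury, April 27 – December 26, 2003: 244 days → $159,500 × 3.45% × 244/365 = $3,678.5507
Coldcreek Township, December 27 – December 31, 2003: 5 days → $159,500 × 3.4% × 5/365 = $74.2877
Total = $5,045.4438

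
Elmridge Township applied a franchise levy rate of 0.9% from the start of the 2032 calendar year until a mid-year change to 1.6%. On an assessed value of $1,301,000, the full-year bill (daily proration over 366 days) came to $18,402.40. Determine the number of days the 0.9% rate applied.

97 days

Let d = days at the first rate; then 366 − d days at the second rate.
$1,301,000 × [0.9%·d + 1.6%·(366−d)] / 366 = $18,402.40
Solving gives d = 97, so the new rate took effect on April 7, 2032.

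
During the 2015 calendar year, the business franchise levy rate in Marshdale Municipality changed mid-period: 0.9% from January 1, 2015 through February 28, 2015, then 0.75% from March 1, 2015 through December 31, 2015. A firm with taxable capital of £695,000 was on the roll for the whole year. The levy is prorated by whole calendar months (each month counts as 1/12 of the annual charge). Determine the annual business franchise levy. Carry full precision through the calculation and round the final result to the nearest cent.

£5,386.25

January 1 – February 28, 2015: 2 months at 0.9% → £695,000 × 0.9% × 2/12 = £1,042.5000
March 1 – December 31, 2015: 10 months at 0.75% → £695,000 × 0.75% × 10/12 = £4,343.7500
Total = £5,386.2500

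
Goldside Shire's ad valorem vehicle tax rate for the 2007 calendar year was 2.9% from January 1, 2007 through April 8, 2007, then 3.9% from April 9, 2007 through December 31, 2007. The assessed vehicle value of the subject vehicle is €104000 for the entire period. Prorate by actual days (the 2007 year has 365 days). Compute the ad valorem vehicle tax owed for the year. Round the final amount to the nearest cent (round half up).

€3776.77

January 1 – April 8, 2007: 98 days at 2.9% → €104000 × 2.9% × 98/365 = €809.7753
April 9 – December 31, 2007: 267 days at 3.9% → €104000 × 3.9% × 267/365 = €2966.9918
Total = €3776.7671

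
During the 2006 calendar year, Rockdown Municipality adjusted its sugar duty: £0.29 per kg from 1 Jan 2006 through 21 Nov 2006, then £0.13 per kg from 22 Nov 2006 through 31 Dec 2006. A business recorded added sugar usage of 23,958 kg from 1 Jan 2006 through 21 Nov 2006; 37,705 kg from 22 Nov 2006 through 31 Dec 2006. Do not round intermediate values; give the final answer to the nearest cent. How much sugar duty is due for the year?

£11849.47

1 Jan – 21 Nov 2006: 23,958 kg at £0.29/kg → £6947.82
22 Nov – 31 Dec 2006: 37,705 kg at £0.13/kg → £4901.65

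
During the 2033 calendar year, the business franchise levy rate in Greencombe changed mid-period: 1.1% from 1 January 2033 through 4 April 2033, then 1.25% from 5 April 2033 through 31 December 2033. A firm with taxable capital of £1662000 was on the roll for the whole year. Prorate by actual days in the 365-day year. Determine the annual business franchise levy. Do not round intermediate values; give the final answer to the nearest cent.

£20132.97

1 January – 4 April 2033: 94 days at 1.1% → £1662000 × 1.1% × 94/365 = £4708.2411
5 April – 31 December 2033: 271 days at 1.25% → £1662000 × 1.25% × 271/365 = £15424.7260
Total = £20132.9671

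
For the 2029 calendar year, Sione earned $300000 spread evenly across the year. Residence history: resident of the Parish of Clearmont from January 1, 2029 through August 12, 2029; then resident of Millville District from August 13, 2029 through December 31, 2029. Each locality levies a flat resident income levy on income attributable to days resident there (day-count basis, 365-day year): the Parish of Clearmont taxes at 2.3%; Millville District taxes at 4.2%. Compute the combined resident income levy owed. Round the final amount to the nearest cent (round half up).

The Parish of Clearmont, January 1 – August 12, 2029: 224 days → $300000 × 2.3% × 224/365 = $4234.5205
Millville District, August 13 – December 31, 2029: 141 days → $300000 × 4.2% × 141/365 = $4867.3973
Total = $9101.9178

$9101.92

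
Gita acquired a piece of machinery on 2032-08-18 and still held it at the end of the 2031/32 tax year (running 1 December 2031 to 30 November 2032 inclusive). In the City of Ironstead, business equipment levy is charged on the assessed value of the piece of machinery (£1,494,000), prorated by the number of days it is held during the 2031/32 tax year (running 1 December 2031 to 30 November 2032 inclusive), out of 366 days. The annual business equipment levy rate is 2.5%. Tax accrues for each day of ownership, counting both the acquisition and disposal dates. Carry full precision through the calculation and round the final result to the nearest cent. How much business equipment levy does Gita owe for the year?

Days held (2032-08-18 to 2032-11-30): 105 out of 366
Tax = £1,494,000 × 2.5% × 105/366 = £10,715.1639

£10,715.16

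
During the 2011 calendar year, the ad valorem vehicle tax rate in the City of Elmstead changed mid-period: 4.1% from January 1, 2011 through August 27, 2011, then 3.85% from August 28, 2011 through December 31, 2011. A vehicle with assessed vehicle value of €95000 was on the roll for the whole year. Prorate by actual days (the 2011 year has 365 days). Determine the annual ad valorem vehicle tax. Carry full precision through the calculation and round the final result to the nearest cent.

January 1 – August 27, 2011: 239 days at 4.1% → €95000 × 4.1% × 239/365 = €2550.4247
August 28 – December 31, 2011: 126 days at 3.85% → €95000 × 3.85% × 126/365 = €1262.5890
Total = €3813.0137

€3813.01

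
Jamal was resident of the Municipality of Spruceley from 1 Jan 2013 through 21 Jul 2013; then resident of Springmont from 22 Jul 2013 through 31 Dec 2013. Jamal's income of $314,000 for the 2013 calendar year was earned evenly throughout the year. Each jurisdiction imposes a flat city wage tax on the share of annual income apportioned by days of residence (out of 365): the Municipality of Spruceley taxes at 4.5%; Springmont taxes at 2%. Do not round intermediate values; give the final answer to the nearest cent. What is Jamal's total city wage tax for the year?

$10,624.38

The Municipality of Spruceley, 1 Jan – 21 Jul 2013: 202 days → $314,000 × 4.5% × 202/365 = $7,819.8904
Springmont, 22 Jul – 31 Dec 2013: 163 days → $314,000 × 2% × 163/365 = $2,804.4932
Total = $10,624.3836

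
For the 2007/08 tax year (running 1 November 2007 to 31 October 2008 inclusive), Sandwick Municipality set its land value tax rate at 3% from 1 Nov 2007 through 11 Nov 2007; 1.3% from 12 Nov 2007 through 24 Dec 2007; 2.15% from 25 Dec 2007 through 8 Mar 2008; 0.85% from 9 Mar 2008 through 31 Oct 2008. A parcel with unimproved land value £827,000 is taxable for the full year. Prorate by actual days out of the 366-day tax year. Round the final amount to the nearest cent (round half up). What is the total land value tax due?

1 Nov – 11 Nov 2007: 11 days at 3% → £827,000 × 3% × 11/366 = £745.6557
12 Nov – 24 Dec 2007: 43 days at 1.3% → £827,000 × 1.3% × 43/366 = £1,263.0956
25 Dec 2007 – 8 Mar 2008: 75 days at 2.15% → £827,000 × 2.15% × 75/366 = £3,643.5451
9 Mar – 31 Oct 2008: 237 days at 0.85% → £827,000 × 0.85% × 237/366 = £4,551.8893
Total = £10,204.1858

£10,204.19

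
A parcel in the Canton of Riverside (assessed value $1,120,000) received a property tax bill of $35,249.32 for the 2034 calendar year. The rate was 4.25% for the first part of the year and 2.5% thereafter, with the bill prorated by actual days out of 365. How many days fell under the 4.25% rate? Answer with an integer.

Let d = days at the first rate; then 365 − d days at the second rate.
$1,120,000 × [4.25%·d + 2.5%·(365−d)] / 365 = $35,249.32
Solving gives d = 135, so the new rate took effect on 16 May 2034.

135 days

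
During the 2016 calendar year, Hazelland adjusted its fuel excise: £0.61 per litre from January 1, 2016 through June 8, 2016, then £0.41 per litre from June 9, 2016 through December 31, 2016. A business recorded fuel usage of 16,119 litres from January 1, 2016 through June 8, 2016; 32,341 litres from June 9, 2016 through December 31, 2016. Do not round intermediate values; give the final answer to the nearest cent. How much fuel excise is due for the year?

January 1 – June 8, 2016: 16,119 litres at £0.61/litre → £9,832.59
June 9 – December 31, 2016: 32,341 litres at £0.41/litre → £13,259.81

£23,092.40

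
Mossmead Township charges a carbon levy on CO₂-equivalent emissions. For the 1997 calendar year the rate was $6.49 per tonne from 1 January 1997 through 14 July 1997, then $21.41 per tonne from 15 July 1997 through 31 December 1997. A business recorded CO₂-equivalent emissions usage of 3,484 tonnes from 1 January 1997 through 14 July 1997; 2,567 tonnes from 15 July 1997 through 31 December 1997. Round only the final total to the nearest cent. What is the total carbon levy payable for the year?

$77,570.63

1 January – 14 July 1997: 3,484 tonnes at $6.49/tonne → $22,611.16
15 July – 31 December 1997: 2,567 tonnes at $21.41/tonne → $54,959.47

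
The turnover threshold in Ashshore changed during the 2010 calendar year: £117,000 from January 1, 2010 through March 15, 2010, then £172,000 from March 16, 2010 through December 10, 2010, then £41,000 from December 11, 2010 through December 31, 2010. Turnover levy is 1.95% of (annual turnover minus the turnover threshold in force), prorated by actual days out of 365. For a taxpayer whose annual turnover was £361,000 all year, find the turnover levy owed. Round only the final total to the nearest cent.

January 1 – March 15, 2010: 74 days, exemption £117,000 → (£361,000 − £117,000) × 1.95% × 74/365 = £964.6356
March 16 – December 10, 2010: 270 days, exemption £172,000 → (£361,000 − £172,000) × 1.95% × 270/365 = £2,726.2603
December 11 – December 31, 2010: 21 days, exemption £41,000 → (£361,000 − £41,000) × 1.95% × 21/365 = £359.0137
Total = £4,049.9096

£4,049.91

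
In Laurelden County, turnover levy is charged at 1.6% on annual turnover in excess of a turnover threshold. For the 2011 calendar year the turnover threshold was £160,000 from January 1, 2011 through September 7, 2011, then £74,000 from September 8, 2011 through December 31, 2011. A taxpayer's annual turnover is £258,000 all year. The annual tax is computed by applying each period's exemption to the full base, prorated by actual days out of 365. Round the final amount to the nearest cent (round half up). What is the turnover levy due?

January 1 – September 7, 2011: 250 days, exemption £160,000 → (£258,000 − £160,000) × 1.6% × 250/365 = £1,073.9726
September 8 – December 31, 2011: 115 days, exemption £74,000 → (£258,000 − £74,000) × 1.6% × 115/365 = £927.5616
Total = £2,001.5342

£2,001.53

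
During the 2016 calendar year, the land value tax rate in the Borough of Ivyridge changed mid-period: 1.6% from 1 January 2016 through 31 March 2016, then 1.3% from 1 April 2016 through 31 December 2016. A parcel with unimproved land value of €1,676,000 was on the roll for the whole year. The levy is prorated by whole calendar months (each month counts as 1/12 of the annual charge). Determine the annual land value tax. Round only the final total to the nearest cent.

1 January – 31 March 2016: 3 months at 1.6% → €1,676,000 × 1.6% × 3/12 = €6,704.0000
1 April – 31 December 2016: 9 months at 1.3% → €1,676,000 × 1.3% × 9/12 = €16,341.0000
Total = €23,045.0000

€23,045.00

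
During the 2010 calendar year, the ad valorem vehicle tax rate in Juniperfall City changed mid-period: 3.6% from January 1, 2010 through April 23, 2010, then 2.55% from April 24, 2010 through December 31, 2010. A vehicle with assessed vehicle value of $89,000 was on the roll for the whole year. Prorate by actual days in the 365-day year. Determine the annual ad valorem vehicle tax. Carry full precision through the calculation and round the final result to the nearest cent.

$2,558.81

January 1 – April 23, 2010: 113 days at 3.6% → $89,000 × 3.6% × 113/365 = $991.9233
April 24 – December 31, 2010: 252 days at 2.55% → $89,000 × 2.55% × 252/365 = $1,566.8877
Total = $2,558.8110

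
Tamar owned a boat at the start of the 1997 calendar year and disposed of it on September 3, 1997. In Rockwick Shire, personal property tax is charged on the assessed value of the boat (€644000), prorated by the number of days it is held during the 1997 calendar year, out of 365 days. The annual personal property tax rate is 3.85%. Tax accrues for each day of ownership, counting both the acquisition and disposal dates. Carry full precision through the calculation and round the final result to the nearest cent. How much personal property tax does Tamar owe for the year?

Days held (January 1 – September 3, 1997): 246 out of 365
Tax = €644000 × 3.85% × 246/365 = €16710.4767

€16710.48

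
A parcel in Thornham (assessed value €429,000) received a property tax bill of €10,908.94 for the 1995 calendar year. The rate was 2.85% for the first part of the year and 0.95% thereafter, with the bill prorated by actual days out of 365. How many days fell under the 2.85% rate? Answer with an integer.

Let d = days at the first rate; then 365 − d days at the second rate.
€429,000 × [2.85%·d + 0.95%·(365−d)] / 365 = €10,908.94
Solving gives d = 306, so the new rate took effect on 3 November 1995.

306 days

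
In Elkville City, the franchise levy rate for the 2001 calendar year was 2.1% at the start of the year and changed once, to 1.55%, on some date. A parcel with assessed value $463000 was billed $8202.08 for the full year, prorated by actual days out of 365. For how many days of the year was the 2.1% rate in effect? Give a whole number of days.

147 days

Let d = days at the first rate; then 365 − d days at the second rate.
$463000 × [2.1%·d + 1.55%·(365−d)] / 365 = $8202.08
Solving gives d = 147, so the new rate took effect on May 28, 2001.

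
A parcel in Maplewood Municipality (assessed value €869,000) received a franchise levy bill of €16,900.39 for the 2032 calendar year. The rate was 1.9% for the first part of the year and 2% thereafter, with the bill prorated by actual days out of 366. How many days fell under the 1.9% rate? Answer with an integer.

202 days

Let d = days at the first rate; then 366 − d days at the second rate.
€869,000 × [1.9%·d + 2%·(366−d)] / 366 = €16,900.39
Solving gives d = 202, so the new rate took effect on 21 July 2032.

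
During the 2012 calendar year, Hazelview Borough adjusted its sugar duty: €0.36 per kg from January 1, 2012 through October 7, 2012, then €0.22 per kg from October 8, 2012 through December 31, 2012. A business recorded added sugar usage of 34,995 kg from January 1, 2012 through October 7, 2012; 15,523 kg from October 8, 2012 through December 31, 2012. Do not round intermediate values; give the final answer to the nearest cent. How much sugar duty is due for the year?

€16013.26

January 1 – October 7, 2012: 34,995 kg at €0.36/kg → €12598.20
October 8 – December 31, 2012: 15,523 kg at €0.22/kg → €3415.06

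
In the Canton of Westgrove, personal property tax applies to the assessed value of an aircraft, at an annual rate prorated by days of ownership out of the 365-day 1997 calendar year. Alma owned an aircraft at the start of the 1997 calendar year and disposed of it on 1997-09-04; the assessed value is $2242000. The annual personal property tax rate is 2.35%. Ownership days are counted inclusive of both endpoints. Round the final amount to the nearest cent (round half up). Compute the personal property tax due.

$35653.94

Days held (1997-01-01 to 1997-09-04): 247 out of 365
Tax = $2242000 × 2.35% × 247/365 = $35653.9425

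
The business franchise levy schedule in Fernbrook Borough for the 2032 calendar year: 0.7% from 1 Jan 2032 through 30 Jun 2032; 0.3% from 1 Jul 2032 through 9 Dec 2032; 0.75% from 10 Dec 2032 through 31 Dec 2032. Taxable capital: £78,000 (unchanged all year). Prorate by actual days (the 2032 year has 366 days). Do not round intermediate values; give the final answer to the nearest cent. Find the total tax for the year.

1 Jan – 30 Jun 2032: 182 days at 0.7% → £78,000 × 0.7% × 182/366 = £271.5082
1 Jul – 9 Dec 2032: 162 days at 0.3% → £78,000 × 0.3% × 162/366 = £103.5738
10 Dec – 31 Dec 2032: 22 days at 0.75% → £78,000 × 0.75% × 22/366 = £35.1639
Total = £410.2459

£410.25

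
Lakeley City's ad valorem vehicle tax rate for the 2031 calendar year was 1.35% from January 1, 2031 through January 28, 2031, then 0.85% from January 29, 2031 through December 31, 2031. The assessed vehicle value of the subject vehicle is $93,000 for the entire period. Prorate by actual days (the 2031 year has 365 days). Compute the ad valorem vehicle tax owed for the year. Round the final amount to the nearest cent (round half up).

$826.17

January 1 – January 28, 2031: 28 days at 1.35% → $93,000 × 1.35% × 28/365 = $96.3123
January 29 – December 31, 2031: 337 days at 0.85% → $93,000 × 0.85% × 337/365 = $729.8589
Total = $826.1712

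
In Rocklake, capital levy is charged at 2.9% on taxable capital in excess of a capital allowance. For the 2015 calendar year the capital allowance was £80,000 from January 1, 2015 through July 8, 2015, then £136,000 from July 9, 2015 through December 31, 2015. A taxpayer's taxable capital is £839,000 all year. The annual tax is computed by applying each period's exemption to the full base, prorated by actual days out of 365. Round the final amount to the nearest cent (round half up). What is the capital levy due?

£21,227.92

January 1 – July 8, 2015: 189 days, exemption £80,000 → (£839,000 − £80,000) × 2.9% × 189/365 = £11,397.4767
July 9 – December 31, 2015: 176 days, exemption £136,000 → (£839,000 − £136,000) × 2.9% × 176/365 = £9,830.4438
Total = £21,227.9205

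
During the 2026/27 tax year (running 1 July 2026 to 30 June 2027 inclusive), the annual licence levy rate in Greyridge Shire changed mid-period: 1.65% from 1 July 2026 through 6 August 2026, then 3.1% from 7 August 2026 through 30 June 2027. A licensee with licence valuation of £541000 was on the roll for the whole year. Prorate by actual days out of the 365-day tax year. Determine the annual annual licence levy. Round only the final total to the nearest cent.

£15975.80

1 July – 6 August 2026: 37 days at 1.65% → £541000 × 1.65% × 37/365 = £904.8781
7 August 2026 – 30 June 2027: 328 days at 3.1% → £541000 × 3.1% × 328/365 = £15070.9260
Total = £15975.8041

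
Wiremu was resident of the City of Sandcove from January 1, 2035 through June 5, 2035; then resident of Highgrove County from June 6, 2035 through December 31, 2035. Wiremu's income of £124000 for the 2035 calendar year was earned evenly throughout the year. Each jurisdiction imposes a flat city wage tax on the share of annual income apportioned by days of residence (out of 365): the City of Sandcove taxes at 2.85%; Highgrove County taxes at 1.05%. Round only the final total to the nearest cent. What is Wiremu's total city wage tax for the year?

£2255.95

The City of Sandcove, January 1 – June 5, 2035: 156 days → £124000 × 2.85% × 156/365 = £1510.4219
Highgrove County, June 6 – December 31, 2035: 209 days → £124000 × 1.05% × 209/365 = £745.5288
Total = £2255.9507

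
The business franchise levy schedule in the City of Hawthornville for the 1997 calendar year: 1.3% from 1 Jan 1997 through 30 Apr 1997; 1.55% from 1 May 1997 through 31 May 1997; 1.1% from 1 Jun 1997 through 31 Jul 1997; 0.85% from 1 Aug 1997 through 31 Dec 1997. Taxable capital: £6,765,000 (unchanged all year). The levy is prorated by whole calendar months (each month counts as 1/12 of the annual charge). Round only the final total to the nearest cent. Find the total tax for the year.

1 Jan – 30 Apr 1997: 4 months at 1.3% → £6,765,000 × 1.3% × 4/12 = £29,315.0000
1 May – 31 May 1997: 1 month at 1.55% → £6,765,000 × 1.55% × 1/12 = £8,738.1250
1 Jun – 31 Jul 1997: 2 months at 1.1% → £6,765,000 × 1.1% × 2/12 = £12,402.5000
1 Aug – 31 Dec 1997: 5 months at 0.85% → £6,765,000 × 0.85% × 5/12 = £23,959.3750
Total = £74,415.0000

£74,415.00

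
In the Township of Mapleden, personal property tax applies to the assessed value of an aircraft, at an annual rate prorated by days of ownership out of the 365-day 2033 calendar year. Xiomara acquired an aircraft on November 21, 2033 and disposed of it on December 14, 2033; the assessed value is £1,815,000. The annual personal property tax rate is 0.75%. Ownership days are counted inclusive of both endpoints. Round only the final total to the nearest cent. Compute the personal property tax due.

£895.07

Days held (November 21 – December 14, 2033): 24 out of 365
Tax = £1,815,000 × 0.75% × 24/365 = £895.0685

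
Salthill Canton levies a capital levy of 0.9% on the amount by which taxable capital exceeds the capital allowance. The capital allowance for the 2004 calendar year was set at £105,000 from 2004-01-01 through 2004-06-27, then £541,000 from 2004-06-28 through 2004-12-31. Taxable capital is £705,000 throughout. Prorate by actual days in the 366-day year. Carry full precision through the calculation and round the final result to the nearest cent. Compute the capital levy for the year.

£3,395.11

2004-01-01 to 2004-06-27: 179 days, exemption £105,000 → (£705,000 − £105,000) × 0.9% × 179/366 = £2,640.9836
2004-06-28 to 2004-12-31: 187 days, exemption £541,000 → (£705,000 − £541,000) × 0.9% × 187/366 = £754.1311
Total = £3,395.1148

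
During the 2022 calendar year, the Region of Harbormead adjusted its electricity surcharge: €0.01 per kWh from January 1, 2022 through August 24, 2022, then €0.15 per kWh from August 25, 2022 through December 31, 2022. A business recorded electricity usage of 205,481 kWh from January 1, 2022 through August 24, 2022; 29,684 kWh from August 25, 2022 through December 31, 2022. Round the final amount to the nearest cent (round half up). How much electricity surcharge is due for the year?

January 1 – August 24, 2022: 205,481 kWh at €0.01/kWh → €2054.81
August 25 – December 31, 2022: 29,684 kWh at €0.15/kWh → €4452.60

€6507.41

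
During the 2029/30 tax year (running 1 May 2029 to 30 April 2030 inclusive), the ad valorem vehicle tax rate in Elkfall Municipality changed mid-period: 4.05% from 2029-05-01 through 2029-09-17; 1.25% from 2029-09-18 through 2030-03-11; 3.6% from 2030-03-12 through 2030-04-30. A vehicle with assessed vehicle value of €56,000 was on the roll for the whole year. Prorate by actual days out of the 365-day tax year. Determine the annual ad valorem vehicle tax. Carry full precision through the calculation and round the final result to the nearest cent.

2029-05-01 to 2029-09-17: 140 days at 4.05% → €56,000 × 4.05% × 140/365 = €869.9178
2029-09-18 to 2030-03-11: 175 days at 1.25% → €56,000 × 1.25% × 175/365 = €335.6164
2030-03-12 to 2030-04-30: 50 days at 3.6% → €56,000 × 3.6% × 50/365 = €276.1644
Total = €1,481.6986

€1,481.70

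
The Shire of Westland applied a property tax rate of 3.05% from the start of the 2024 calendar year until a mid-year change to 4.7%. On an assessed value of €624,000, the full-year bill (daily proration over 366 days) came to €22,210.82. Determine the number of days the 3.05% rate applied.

Let d = days at the first rate; then 366 − d days at the second rate.
€624,000 × [3.05%·d + 4.7%·(366−d)] / 366 = €22,210.82
Solving gives d = 253, so the new rate took effect on September 10, 2024.

253 days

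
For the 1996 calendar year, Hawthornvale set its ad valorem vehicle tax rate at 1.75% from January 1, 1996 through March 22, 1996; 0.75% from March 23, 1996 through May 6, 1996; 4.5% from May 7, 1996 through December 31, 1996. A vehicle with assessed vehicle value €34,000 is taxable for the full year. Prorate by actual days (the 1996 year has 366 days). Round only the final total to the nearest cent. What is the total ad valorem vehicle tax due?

January 1 – March 22, 1996: 82 days at 1.75% → €34,000 × 1.75% × 82/366 = €133.3060
March 23 – May 6, 1996: 45 days at 0.75% → €34,000 × 0.75% × 45/366 = €31.3525
May 7 – December 31, 1996: 239 days at 4.5% → €34,000 × 4.5% × 239/366 = €999.0984
Total = €1,163.7568

€1,163.76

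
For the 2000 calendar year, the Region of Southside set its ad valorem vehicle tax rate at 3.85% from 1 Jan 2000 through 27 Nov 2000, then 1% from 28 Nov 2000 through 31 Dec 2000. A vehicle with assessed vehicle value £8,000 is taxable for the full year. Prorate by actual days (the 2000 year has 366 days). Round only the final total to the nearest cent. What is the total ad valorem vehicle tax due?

£286.82

1 Jan – 27 Nov 2000: 332 days at 3.85% → £8,000 × 3.85% × 332/366 = £279.3880
28 Nov – 31 Dec 2000: 34 days at 1% → £8,000 × 1% × 34/366 = £7.4317
Total = £286.8197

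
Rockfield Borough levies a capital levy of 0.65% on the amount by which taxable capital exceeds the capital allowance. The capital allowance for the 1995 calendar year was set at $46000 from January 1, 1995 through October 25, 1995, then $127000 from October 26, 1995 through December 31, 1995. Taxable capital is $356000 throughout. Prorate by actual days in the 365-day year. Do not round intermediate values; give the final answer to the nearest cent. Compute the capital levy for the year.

$1918.35

January 1 – October 25, 1995: 298 days, exemption $46000 → ($356000 − $46000) × 0.65% × 298/365 = $1645.1233
October 26 – December 31, 1995: 67 days, exemption $127000 → ($356000 − $127000) × 0.65% × 67/365 = $273.2315
Total = $1918.3548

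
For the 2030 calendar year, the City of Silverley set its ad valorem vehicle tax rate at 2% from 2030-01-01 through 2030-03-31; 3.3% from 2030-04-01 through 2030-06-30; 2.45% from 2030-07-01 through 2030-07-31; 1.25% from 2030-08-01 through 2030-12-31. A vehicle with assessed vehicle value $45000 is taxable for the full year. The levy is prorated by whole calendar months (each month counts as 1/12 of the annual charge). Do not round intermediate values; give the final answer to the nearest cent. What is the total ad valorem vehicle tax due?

$922.50

2030-01-01 to 2030-03-31: 3 months at 2% → $45000 × 2% × 3/12 = $225.0000
2030-04-01 to 2030-06-30: 3 months at 3.3% → $45000 × 3.3% × 3/12 = $371.2500
2030-07-01 to 2030-07-31: 1 month at 2.45% → $45000 × 2.45% × 1/12 = $91.8750
2030-08-01 to 2030-12-31: 5 months at 1.25% → $45000 × 1.25% × 5/12 = $234.3750
Total = $922.5000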